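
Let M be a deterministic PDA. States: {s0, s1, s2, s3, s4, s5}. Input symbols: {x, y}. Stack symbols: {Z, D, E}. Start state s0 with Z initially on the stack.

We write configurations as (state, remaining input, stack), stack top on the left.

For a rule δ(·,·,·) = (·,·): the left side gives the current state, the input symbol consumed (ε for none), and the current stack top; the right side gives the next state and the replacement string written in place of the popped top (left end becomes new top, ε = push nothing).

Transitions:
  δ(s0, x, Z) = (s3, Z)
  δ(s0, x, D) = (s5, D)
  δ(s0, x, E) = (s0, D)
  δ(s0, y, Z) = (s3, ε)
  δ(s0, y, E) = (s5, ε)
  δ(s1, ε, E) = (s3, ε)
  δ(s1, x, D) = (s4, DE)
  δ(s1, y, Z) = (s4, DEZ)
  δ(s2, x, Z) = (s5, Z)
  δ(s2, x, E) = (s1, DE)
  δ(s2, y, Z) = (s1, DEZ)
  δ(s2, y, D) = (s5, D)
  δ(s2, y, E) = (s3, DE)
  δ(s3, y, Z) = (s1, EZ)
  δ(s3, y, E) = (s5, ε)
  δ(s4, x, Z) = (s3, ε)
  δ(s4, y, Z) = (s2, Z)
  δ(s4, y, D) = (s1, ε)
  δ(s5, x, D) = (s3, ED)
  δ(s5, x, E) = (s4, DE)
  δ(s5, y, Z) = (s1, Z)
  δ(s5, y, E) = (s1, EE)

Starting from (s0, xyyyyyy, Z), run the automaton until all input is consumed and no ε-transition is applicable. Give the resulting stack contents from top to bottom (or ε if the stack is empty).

(s0, xyyyyyy, Z)
  read x, top Z: go to s3, push Z → (s3, yyyyyy, Z)
  read y, top Z: go to s1, push EZ → (s1, yyyyy, EZ)
  ε-move, top E: go to s3, push ε → (s3, yyyyy, Z)
  read y, top Z: go to s1, push EZ → (s1, yyyy, EZ)
  ε-move, top E: go to s3, push ε → (s3, yyyy, Z)
  read y, top Z: go to s1, push EZ → (s1, yyy, EZ)
  ε-move, top E: go to s3, push ε → (s3, yyy, Z)
  read y, top Z: go to s1, push EZ → (s1, yy, EZ)
  ε-move, top E: go to s3, push ε → (s3, yy, Z)
  read y, top Z: go to s1, push EZ → (s1, y, EZ)
  ε-move, top E: go to s3, push ε → (s3, y, Z)
  read y, top Z: go to s1, push EZ → (s1, ε, EZ)
  ε-move, top E: go to s3, push ε → (s3, ε, Z)
All input consumed in state s3 with stack Z.

Z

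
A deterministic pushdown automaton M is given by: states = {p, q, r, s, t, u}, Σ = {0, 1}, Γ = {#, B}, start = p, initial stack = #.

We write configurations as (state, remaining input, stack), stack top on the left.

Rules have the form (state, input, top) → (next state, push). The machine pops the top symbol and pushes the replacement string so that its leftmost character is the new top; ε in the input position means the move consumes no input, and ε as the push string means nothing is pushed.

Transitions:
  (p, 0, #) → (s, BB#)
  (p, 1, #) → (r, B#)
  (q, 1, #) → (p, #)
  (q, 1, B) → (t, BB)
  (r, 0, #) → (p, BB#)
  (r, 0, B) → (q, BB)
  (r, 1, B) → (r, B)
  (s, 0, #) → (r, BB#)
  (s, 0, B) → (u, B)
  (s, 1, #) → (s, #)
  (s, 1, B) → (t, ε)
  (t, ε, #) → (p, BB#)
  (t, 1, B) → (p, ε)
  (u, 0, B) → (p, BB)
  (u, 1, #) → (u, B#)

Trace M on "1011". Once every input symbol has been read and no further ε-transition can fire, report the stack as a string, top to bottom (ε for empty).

BB#

(p, 1011, #)
  read 1, top #: go to r, push B# → (r, 011, B#)
  read 0, top B: go to q, push BB → (q, 11, BB#)
  read 1, top B: go to t, push BB → (t, 1, BBB#)
  read 1, top B: go to p, push ε → (p, ε, BB#)
All input consumed in state p with stack BB#.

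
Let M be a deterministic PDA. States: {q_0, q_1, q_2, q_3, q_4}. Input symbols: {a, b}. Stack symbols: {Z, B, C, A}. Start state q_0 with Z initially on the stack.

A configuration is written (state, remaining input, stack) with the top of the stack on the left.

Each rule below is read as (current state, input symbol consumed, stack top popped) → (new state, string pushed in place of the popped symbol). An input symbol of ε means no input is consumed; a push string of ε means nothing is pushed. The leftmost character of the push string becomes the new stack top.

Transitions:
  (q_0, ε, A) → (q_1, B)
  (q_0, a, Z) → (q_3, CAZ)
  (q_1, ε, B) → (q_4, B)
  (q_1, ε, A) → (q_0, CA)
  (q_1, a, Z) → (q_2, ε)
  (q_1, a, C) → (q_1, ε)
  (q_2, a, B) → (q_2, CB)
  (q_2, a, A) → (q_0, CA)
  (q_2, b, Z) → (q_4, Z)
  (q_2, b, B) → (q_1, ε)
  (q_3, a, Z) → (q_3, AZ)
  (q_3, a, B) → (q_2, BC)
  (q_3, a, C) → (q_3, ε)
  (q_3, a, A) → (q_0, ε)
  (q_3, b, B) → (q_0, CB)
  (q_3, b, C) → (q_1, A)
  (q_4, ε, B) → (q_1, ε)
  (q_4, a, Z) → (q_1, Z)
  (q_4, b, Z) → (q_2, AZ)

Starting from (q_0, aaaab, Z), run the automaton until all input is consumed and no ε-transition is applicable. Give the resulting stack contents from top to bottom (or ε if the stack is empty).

(q_0, aaaab, Z) ⊢ (q_3, aaab, CAZ) ⊢ (q_3, aab, AZ) ⊢ (q_0, ab, Z) ⊢ (q_3, b, CAZ) ⊢ (q_1, ε, AAZ) ⊢ (q_0, ε, CAAZ)
All input consumed in state q_0 with stack CAAZ.

CAAZ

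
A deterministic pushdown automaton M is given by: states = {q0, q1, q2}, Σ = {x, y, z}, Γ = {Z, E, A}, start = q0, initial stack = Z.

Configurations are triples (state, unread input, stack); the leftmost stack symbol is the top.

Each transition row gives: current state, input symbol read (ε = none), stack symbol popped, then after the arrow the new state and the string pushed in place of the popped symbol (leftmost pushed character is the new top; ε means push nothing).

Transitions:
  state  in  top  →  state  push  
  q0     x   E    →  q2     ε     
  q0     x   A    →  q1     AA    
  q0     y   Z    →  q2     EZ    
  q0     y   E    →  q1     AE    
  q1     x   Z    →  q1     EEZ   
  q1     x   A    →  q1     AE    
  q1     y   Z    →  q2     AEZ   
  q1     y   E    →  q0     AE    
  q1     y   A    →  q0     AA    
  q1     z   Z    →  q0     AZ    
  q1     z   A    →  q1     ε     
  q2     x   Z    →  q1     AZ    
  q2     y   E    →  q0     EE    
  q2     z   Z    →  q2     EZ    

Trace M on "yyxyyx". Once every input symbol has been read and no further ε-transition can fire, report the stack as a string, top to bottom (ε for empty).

AEEEZ

(q0, yyxyyx, Z)
  read y, top Z: go to q2, push EZ → (q2, yxyyx, EZ)
  read y, top E: go to q0, push EE → (q0, xyyx, EEZ)
  read x, top E: go to q2, push ε → (q2, yyx, EZ)
  read y, top E: go to q0, push EE → (q0, yx, EEZ)
  read y, top E: go to q1, push AE → (q1, x, AEEZ)
  read x, top A: go to q1, push AE → (q1, ε, AEEEZ)
All input consumed in state q1 with stack AEEEZ.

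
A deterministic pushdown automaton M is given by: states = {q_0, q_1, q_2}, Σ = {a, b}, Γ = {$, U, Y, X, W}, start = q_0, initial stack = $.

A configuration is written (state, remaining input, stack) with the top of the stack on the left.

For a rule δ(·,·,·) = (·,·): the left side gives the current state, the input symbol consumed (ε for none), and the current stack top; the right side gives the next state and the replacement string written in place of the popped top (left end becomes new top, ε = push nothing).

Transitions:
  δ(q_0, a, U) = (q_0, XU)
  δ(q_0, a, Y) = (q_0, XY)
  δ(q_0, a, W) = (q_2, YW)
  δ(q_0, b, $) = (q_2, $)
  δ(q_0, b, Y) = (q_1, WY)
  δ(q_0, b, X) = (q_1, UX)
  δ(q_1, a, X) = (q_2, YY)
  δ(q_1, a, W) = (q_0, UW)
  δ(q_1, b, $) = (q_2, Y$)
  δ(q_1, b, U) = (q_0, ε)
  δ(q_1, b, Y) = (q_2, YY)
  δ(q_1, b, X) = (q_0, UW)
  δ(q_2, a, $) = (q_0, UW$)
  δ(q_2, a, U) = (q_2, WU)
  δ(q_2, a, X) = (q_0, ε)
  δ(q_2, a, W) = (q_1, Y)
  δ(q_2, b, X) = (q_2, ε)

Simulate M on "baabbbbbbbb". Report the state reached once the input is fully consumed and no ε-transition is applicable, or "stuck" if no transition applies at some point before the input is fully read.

(q_0, baabbbbbbbb, $) ⊢ (q_2, aabbbbbbbb, $) ⊢ (q_0, abbbbbbbb, UW$) ⊢ (q_0, bbbbbbbb, XUW$) ⊢ (q_1, bbbbbbb, UXUW$) ⊢ (q_0, bbbbbb, XUW$) ⊢ (q_1, bbbbb, UXUW$) ⊢ (q_0, bbbb, XUW$) ⊢ (q_1, bbb, UXUW$) ⊢ (q_0, bb, XUW$) ⊢ (q_1, b, UXUW$) ⊢ (q_0, ε, XUW$)
All input consumed; M is in state q_0.

q_0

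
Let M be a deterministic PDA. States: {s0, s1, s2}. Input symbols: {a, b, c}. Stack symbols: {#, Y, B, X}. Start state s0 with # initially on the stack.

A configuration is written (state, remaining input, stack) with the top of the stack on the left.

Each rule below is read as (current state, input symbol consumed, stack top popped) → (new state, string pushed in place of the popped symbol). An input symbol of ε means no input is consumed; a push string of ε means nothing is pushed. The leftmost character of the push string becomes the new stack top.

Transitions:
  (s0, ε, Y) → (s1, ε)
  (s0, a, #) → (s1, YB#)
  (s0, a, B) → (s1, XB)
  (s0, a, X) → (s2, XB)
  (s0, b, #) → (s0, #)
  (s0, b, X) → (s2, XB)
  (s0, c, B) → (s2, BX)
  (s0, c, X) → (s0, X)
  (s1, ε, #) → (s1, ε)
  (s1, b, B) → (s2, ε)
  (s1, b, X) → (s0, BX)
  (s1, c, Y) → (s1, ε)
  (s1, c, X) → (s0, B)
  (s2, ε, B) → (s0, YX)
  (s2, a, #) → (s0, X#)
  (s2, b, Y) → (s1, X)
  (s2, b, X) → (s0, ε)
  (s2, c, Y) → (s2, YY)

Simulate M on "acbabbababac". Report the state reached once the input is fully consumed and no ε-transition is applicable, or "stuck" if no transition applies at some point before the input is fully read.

(s0, acbabbababac, #)
  read a, top #: go to s1, push YB# → (s1, cbabbababac, YB#)
  read c, top Y: go to s1, push ε → (s1, babbababac, B#)
  read b, top B: go to s2, push ε → (s2, abbababac, #)
  read a, top #: go to s0, push X# → (s0, bbababac, X#)
  read b, top X: go to s2, push XB → (s2, bababac, XB#)
  read b, top X: go to s0, push ε → (s0, ababac, B#)
  read a, top B: go to s1, push XB → (s1, babac, XB#)
  read b, top X: go to s0, push BX → (s0, abac, BXB#)
  read a, top B: go to s1, push XB → (s1, bac, XBXB#)
  read b, top X: go to s0, push BX → (s0, ac, BXBXB#)
  read a, top B: go to s1, push XB → (s1, c, XBXBXB#)
  read c, top X: go to s0, push B → (s0, ε, BBXBXB#)
All input consumed; M is in state s0.

s0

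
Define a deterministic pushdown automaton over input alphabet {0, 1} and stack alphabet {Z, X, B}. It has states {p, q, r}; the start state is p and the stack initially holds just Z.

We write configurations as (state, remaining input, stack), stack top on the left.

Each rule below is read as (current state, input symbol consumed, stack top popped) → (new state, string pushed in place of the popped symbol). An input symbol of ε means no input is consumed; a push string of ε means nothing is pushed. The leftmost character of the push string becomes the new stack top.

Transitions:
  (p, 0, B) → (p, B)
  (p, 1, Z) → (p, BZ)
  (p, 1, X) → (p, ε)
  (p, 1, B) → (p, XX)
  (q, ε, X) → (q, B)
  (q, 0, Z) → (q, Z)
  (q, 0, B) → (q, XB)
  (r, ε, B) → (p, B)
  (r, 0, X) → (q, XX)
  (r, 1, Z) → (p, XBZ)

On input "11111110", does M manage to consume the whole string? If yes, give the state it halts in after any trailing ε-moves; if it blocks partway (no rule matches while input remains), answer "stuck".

(p, 11111110, Z)
  read 1, top Z: go to p, push BZ → (p, 1111110, BZ)
  read 1, top B: go to p, push XX → (p, 111110, XXZ)
  read 1, top X: go to p, push ε → (p, 11110, XZ)
  read 1, top X: go to p, push ε → (p, 1110, Z)
  read 1, top Z: go to p, push BZ → (p, 110, BZ)
  read 1, top B: go to p, push XX → (p, 10, XXZ)
  read 1, top X: go to p, push ε → (p, 0, XZ)
No transition for (p, 0, top X); M blocks with input 0 remaining.

stuck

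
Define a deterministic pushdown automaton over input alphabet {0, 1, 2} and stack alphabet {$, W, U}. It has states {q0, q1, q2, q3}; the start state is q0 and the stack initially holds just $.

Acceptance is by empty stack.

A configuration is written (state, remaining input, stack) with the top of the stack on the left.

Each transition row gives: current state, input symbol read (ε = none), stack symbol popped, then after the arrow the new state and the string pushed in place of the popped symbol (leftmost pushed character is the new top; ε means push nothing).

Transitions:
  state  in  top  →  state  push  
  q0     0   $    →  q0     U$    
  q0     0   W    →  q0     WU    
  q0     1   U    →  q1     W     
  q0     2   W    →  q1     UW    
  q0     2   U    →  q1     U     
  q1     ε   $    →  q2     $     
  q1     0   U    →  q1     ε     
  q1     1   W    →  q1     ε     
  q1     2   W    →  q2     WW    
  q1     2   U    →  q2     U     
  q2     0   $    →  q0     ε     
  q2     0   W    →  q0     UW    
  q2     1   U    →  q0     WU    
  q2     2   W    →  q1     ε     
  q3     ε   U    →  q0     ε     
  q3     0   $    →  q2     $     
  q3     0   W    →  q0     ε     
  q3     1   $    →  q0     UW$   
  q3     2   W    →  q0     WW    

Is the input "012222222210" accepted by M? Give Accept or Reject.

(q0, 012222222210, $)
  read 0, top $: go to q0, push U$ → (q0, 12222222210, U$)
  read 1, top U: go to q1, push W → (q1, 2222222210, W$)
  read 2, top W: go to q2, push WW → (q2, 222222210, WW$)
  read 2, top W: go to q1, push ε → (q1, 22222210, W$)
  read 2, top W: go to q2, push WW → (q2, 2222210, WW$)
  read 2, top W: go to q1, push ε → (q1, 222210, W$)
  read 2, top W: go to q2, push WW → (q2, 22210, WW$)
  read 2, top W: go to q1, push ε → (q1, 2210, W$)
  read 2, top W: go to q2, push WW → (q2, 210, WW$)
  read 2, top W: go to q1, push ε → (q1, 10, W$)
  read 1, top W: go to q1, push ε → (q1, 0, $)
  ε-move, top $: go to q2, push $ → (q2, 0, $)
  read 0, top $: go to q0, push ε → (q0, ε, ε)
All input consumed and the stack is empty.

Accept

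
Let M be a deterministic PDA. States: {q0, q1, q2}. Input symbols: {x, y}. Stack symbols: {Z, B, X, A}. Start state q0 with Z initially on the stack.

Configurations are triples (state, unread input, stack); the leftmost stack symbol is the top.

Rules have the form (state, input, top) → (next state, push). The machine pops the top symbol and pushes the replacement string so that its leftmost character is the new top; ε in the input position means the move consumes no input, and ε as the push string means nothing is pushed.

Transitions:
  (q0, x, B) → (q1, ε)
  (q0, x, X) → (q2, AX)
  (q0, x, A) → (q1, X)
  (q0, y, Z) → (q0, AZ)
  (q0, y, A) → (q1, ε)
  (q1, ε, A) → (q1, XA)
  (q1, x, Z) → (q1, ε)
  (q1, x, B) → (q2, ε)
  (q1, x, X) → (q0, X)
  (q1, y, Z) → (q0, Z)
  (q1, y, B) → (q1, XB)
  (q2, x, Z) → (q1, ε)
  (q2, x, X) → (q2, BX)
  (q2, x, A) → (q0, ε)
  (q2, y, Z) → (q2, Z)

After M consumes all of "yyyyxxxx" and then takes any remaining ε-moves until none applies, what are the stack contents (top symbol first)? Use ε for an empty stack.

(q0, yyyyxxxx, Z)
  read y, top Z: go to q0, push AZ → (q0, yyyxxxx, AZ)
  read y, top A: go to q1, push ε → (q1, yyxxxx, Z)
  read y, top Z: go to q0, push Z → (q0, yxxxx, Z)
  read y, top Z: go to q0, push AZ → (q0, xxxx, AZ)
  read x, top A: go to q1, push X → (q1, xxx, XZ)
  read x, top X: go to q0, push X → (q0, xx, XZ)
  read x, top X: go to q2, push AX → (q2, x, AXZ)
  read x, top A: go to q0, push ε → (q0, ε, XZ)
All input consumed in state q0 with stack XZ.

XZ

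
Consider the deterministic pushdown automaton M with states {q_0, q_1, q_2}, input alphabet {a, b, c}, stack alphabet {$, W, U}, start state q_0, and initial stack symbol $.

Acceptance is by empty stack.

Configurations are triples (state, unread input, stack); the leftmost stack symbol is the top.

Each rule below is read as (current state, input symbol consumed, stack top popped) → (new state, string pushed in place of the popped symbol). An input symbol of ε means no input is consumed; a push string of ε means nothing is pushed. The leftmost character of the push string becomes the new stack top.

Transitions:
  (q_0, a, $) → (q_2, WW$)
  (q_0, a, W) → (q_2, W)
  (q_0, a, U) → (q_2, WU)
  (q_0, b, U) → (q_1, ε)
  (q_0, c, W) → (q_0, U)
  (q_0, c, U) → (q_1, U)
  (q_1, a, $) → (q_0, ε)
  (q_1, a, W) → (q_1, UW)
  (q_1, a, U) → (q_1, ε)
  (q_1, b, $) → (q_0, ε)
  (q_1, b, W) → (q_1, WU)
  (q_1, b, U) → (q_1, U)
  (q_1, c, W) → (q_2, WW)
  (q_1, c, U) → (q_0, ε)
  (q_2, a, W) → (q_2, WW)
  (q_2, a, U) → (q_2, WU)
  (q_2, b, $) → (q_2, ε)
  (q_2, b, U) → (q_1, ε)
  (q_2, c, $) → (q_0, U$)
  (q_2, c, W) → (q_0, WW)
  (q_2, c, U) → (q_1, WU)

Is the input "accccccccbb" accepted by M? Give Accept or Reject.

(q_0, accccccccbb, $) ⊢ (q_2, ccccccccbb, WW$) ⊢ (q_0, cccccccbb, WWW$) ⊢ (q_0, ccccccbb, UWW$) ⊢ (q_1, cccccbb, UWW$) ⊢ (q_0, ccccbb, WW$) ⊢ (q_0, cccbb, UW$) ⊢ (q_1, ccbb, UW$) ⊢ (q_0, cbb, W$) ⊢ (q_0, bb, U$) ⊢ (q_1, b, $) ⊢ (q_0, ε, ε)
All input consumed and the stack is empty.

Accept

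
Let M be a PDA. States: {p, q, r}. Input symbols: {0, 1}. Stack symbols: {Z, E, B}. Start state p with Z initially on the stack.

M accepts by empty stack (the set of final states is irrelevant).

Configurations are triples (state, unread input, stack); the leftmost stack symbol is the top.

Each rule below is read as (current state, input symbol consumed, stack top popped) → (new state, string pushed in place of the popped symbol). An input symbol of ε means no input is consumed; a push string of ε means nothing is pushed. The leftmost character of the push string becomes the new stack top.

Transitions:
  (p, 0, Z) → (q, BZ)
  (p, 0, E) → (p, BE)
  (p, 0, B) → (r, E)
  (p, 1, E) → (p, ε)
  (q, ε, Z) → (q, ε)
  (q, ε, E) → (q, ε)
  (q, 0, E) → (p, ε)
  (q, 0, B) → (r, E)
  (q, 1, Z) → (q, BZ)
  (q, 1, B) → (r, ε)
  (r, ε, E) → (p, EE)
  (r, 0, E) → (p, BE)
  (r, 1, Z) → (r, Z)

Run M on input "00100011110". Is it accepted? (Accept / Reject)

No computation consumes all input and empties the stack.

Reject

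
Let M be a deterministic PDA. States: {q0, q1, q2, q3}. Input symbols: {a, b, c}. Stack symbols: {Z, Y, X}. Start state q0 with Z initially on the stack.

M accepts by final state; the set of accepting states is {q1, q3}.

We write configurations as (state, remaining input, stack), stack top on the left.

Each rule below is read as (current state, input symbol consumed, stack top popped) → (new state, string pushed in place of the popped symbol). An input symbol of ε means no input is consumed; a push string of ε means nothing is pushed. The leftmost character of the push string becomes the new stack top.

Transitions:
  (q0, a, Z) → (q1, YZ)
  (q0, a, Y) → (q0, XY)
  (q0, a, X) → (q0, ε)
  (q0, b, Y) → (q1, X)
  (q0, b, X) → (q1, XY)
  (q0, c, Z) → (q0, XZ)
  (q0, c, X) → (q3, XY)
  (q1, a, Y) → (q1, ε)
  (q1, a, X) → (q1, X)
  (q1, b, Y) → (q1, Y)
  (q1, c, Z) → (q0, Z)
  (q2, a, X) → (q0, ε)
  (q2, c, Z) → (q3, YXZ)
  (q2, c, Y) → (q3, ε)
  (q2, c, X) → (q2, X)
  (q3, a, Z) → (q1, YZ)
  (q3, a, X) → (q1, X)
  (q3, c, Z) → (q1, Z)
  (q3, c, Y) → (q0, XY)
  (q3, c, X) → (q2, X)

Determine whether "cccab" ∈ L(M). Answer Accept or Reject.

Accept

(q0, cccab, Z)
  read c, top Z: go to q0, push XZ → (q0, ccab, XZ)
  read c, top X: go to q3, push XY → (q3, cab, XYZ)
  read c, top X: go to q2, push X → (q2, ab, XYZ)
  read a, top X: go to q0, push ε → (q0, b, YZ)
  read b, top Y: go to q1, push X → (q1, ε, XZ)
All input consumed; state q1 ∈ F.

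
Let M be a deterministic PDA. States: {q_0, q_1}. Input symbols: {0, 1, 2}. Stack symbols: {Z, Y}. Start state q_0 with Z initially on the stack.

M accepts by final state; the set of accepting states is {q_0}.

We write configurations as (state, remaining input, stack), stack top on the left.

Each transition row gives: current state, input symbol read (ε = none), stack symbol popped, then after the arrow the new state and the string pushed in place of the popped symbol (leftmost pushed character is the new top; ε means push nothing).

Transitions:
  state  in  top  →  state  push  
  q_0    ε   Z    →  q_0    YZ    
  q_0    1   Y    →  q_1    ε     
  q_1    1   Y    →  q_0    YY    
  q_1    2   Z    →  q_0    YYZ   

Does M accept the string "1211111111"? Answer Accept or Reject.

Accept

(q_0, 1211111111, Z) ⊢ (q_0, 1211111111, YZ) ⊢ (q_1, 211111111, Z) ⊢ (q_0, 11111111, YYZ) ⊢ (q_1, 1111111, YZ) ⊢ (q_0, 111111, YYZ) ⊢ (q_1, 11111, YZ) ⊢ (q_0, 1111, YYZ) ⊢ (q_1, 111, YZ) ⊢ (q_0, 11, YYZ) ⊢ (q_1, 1, YZ) ⊢ (q_0, ε, YYZ)
All input consumed; state q_0 ∈ F.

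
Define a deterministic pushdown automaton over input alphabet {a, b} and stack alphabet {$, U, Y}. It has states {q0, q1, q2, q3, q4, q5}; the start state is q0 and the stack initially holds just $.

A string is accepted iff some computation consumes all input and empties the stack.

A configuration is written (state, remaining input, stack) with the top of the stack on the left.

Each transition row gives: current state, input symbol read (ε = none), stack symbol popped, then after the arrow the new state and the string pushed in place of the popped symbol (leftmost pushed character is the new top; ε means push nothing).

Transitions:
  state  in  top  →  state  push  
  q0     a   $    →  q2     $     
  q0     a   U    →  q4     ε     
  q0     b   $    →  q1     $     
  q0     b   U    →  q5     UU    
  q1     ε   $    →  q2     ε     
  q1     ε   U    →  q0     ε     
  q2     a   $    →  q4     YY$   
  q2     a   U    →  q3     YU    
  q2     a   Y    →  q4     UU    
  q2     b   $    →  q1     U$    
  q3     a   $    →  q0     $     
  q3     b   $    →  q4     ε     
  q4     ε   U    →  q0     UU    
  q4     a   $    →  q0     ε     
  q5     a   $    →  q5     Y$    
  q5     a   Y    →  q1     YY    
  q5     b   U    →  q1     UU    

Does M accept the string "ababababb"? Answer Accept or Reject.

(q0, ababababb, $)
  read a, top $: go to q2, push $ → (q2, babababb, $)
  read b, top $: go to q1, push U$ → (q1, abababb, U$)
  ε-move, top U: go to q0, push ε → (q0, abababb, $)
  read a, top $: go to q2, push $ → (q2, bababb, $)
  read b, top $: go to q1, push U$ → (q1, ababb, U$)
  ε-move, top U: go to q0, push ε → (q0, ababb, $)
  read a, top $: go to q2, push $ → (q2, babb, $)
  read b, top $: go to q1, push U$ → (q1, abb, U$)
  ε-move, top U: go to q0, push ε → (q0, abb, $)
  read a, top $: go to q2, push $ → (q2, bb, $)
  read b, top $: go to q1, push U$ → (q1, b, U$)
  ε-move, top U: go to q0, push ε → (q0, b, $)
  read b, top $: go to q1, push $ → (q1, ε, $)
  ε-move, top $: go to q2, push ε → (q2, ε, ε)
All input consumed and the stack is empty.

Accept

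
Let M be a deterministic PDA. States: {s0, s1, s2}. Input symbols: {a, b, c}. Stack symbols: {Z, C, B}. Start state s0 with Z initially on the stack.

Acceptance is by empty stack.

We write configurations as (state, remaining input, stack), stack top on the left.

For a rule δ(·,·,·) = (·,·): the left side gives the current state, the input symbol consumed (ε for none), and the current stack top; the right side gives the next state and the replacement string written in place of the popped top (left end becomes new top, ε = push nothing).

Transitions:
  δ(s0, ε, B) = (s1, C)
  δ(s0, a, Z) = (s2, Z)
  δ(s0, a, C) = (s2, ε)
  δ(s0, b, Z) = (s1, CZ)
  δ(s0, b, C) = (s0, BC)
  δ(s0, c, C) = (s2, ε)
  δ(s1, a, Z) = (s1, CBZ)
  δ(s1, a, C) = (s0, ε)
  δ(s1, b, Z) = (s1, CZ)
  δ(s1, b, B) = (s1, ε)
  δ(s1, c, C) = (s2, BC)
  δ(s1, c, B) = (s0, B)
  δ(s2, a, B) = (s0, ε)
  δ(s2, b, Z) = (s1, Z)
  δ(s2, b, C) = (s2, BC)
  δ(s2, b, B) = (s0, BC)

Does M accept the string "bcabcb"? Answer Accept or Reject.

Reject

(s0, bcabcb, Z)
  read b, top Z: go to s1, push CZ → (s1, cabcb, CZ)
  read c, top C: go to s2, push BC → (s2, abcb, BCZ)
  read a, top B: go to s0, push ε → (s0, bcb, CZ)
  read b, top C: go to s0, push BC → (s0, cb, BCZ)
  ε-move, top B: go to s1, push C → (s1, cb, CCZ)
  read c, top C: go to s2, push BC → (s2, b, BCCZ)
  read b, top B: go to s0, push BC → (s0, ε, BCCCZ)
  ε-move, top B: go to s1, push C → (s1, ε, CCCCZ)
All input consumed; stack is CCCCZ, not empty, and no further ε-move applies.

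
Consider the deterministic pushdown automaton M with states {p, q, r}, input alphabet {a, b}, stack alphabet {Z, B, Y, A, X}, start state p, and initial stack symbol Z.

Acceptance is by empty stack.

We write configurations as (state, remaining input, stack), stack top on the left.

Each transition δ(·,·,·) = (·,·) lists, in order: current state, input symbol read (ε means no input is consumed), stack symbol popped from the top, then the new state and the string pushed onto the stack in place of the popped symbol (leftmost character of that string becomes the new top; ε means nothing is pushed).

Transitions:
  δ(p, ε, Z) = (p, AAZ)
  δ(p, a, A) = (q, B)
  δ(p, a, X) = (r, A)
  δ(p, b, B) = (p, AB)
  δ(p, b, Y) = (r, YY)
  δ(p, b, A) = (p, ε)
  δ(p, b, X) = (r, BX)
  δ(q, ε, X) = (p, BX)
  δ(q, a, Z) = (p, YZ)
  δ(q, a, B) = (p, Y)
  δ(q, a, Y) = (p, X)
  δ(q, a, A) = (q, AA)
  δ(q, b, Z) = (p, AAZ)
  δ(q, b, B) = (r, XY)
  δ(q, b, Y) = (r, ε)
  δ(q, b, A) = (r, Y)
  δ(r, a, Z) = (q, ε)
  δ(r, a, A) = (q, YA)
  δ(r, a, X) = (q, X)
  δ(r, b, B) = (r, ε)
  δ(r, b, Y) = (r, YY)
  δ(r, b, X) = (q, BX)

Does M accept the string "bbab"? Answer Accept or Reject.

(p, bbab, Z)
  ε-move, top Z: go to p, push AAZ → (p, bbab, AAZ)
  read b, top A: go to p, push ε → (p, bab, AZ)
  read b, top A: go to p, push ε → (p, ab, Z)
  ε-move, top Z: go to p, push AAZ → (p, ab, AAZ)
  read a, top A: go to q, push B → (q, b, BAZ)
  read b, top B: go to r, push XY → (r, ε, XYAZ)
All input consumed; stack is XYAZ, not empty, and no further ε-move applies.

Reject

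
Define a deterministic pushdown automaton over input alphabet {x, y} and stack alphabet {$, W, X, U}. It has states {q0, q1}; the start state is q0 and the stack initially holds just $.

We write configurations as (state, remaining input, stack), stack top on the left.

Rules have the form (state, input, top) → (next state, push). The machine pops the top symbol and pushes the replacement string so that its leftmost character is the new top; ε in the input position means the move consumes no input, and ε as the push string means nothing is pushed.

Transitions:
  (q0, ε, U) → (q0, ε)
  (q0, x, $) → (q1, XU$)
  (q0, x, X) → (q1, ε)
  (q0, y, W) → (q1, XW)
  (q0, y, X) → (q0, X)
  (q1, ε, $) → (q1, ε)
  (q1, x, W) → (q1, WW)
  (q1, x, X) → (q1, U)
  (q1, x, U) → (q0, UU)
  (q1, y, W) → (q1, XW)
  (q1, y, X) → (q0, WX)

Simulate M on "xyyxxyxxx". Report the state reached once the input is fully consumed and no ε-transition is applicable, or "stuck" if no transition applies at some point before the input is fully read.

stuck

(q0, xyyxxyxxx, $)
  read x, top $: go to q1, push XU$ → (q1, yyxxyxxx, XU$)
  read y, top X: go to q0, push WX → (q0, yxxyxxx, WXU$)
  read y, top W: go to q1, push XW → (q1, xxyxxx, XWXU$)
  read x, top X: go to q1, push U → (q1, xyxxx, UWXU$)
  read x, top U: go to q0, push UU → (q0, yxxx, UUWXU$)
  ε-move, top U: go to q0, push ε → (q0, yxxx, UWXU$)
  ε-move, top U: go to q0, push ε → (q0, yxxx, WXU$)
  read y, top W: go to q1, push XW → (q1, xxx, XWXU$)
  read x, top X: go to q1, push U → (q1, xx, UWXU$)
  read x, top U: go to q0, push UU → (q0, x, UUWXU$)
  ε-move, top U: go to q0, push ε → (q0, x, UWXU$)
  ε-move, top U: go to q0, push ε → (q0, x, WXU$)
No transition for (q0, x, top W); M blocks with input x remaining.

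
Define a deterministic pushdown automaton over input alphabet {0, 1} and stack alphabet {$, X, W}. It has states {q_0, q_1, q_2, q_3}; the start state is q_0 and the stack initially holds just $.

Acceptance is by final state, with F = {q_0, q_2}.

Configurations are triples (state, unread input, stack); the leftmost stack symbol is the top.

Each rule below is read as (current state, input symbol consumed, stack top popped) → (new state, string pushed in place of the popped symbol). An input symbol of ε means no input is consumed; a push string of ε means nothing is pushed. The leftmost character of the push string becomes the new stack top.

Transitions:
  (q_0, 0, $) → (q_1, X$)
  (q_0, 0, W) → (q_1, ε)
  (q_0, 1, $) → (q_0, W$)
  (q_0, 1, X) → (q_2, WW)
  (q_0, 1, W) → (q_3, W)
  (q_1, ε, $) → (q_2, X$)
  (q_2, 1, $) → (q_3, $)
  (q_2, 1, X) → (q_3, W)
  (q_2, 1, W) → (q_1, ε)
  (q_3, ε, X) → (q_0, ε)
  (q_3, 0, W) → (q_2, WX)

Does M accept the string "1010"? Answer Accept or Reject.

(q_0, 1010, $)
  read 1, top $: go to q_0, push W$ → (q_0, 010, W$)
  read 0, top W: go to q_1, push ε → (q_1, 10, $)
  ε-move, top $: go to q_2, push X$ → (q_2, 10, X$)
  read 1, top X: go to q_3, push W → (q_3, 0, W$)
  read 0, top W: go to q_2, push WX → (q_2, ε, WX$)
All input consumed; state q_2 ∈ F.

Accept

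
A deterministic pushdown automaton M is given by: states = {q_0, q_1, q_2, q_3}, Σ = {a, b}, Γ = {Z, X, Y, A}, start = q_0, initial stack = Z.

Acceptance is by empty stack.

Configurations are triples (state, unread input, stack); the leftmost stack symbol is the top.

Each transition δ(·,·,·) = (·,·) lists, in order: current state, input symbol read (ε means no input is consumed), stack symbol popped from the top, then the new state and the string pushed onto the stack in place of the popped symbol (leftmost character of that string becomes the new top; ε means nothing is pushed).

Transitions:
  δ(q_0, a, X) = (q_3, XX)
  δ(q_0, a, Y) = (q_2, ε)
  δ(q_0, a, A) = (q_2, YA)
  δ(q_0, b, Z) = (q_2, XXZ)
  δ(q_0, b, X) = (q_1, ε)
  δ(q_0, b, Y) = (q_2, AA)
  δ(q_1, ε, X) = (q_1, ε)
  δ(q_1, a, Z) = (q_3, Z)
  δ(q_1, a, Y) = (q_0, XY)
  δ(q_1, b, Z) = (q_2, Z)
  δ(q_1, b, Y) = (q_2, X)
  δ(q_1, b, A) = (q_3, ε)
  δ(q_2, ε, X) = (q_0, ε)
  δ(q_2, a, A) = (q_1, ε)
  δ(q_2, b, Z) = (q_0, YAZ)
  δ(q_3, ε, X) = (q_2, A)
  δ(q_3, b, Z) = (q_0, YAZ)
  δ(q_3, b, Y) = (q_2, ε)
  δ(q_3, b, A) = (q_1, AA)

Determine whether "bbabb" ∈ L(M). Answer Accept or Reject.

(q_0, bbabb, Z) ⊢ (q_2, babb, XXZ) ⊢ (q_0, babb, XZ) ⊢ (q_1, abb, Z) ⊢ (q_3, bb, Z) ⊢ (q_0, b, YAZ) ⊢ (q_2, ε, AAAZ)
All input consumed; stack is AAAZ, not empty, and no further ε-move applies.

Reject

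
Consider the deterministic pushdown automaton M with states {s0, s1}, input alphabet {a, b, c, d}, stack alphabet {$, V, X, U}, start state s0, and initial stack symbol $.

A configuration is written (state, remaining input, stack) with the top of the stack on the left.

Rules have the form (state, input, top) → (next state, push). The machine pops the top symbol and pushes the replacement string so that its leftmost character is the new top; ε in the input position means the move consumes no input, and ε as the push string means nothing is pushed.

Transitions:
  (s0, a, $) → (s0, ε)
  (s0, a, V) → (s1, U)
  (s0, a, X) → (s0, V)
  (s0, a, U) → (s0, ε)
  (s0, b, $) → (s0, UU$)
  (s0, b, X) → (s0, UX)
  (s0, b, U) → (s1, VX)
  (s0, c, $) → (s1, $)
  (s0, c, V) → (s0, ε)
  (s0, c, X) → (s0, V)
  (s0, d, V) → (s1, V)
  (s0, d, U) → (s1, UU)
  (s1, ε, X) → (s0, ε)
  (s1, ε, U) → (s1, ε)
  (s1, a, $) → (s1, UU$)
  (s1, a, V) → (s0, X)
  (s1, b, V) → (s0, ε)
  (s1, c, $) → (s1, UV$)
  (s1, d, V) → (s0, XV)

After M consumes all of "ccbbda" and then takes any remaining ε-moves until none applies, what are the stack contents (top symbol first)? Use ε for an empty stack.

(s0, ccbbda, $)
  read c, top $: go to s1, push $ → (s1, cbbda, $)
  read c, top $: go to s1, push UV$ → (s1, bbda, UV$)
  ε-move, top U: go to s1, push ε → (s1, bbda, V$)
  read b, top V: go to s0, push ε → (s0, bda, $)
  read b, top $: go to s0, push UU$ → (s0, da, UU$)
  read d, top U: go to s1, push UU → (s1, a, UUU$)
  ε-move, top U: go to s1, push ε → (s1, a, UU$)
  ε-move, top U: go to s1, push ε → (s1, a, U$)
  ε-move, top U: go to s1, push ε → (s1, a, $)
  read a, top $: go to s1, push UU$ → (s1, ε, UU$)
  ε-move, top U: go to s1, push ε → (s1, ε, U$)
  ε-move, top U: go to s1, push ε → (s1, ε, $)
All input consumed in state s1 with stack $.

$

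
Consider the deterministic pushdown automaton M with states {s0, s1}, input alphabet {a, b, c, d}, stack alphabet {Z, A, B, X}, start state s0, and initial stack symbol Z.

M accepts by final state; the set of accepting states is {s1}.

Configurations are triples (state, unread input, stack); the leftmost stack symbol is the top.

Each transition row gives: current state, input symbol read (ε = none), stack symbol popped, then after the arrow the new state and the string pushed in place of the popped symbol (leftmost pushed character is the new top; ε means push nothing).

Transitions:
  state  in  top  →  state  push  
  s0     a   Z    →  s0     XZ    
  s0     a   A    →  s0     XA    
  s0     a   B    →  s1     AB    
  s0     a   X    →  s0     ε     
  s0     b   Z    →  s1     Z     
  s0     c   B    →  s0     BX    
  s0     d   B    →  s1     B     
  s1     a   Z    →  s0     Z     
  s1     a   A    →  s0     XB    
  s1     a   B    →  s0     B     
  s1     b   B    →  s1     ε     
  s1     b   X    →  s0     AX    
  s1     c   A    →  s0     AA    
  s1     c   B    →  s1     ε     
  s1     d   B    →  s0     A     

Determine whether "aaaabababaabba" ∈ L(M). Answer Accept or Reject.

(s0, aaaabababaabba, Z)
  read a, top Z: go to s0, push XZ → (s0, aaabababaabba, XZ)
  read a, top X: go to s0, push ε → (s0, aabababaabba, Z)
  read a, top Z: go to s0, push XZ → (s0, abababaabba, XZ)
  read a, top X: go to s0, push ε → (s0, bababaabba, Z)
  read b, top Z: go to s1, push Z → (s1, ababaabba, Z)
  read a, top Z: go to s0, push Z → (s0, babaabba, Z)
  read b, top Z: go to s1, push Z → (s1, abaabba, Z)
  read a, top Z: go to s0, push Z → (s0, baabba, Z)
  read b, top Z: go to s1, push Z → (s1, aabba, Z)
  read a, top Z: go to s0, push Z → (s0, abba, Z)
  read a, top Z: go to s0, push XZ → (s0, bba, XZ)
No transition applies at (s0, bba, XZ); input not fully consumed.

Reject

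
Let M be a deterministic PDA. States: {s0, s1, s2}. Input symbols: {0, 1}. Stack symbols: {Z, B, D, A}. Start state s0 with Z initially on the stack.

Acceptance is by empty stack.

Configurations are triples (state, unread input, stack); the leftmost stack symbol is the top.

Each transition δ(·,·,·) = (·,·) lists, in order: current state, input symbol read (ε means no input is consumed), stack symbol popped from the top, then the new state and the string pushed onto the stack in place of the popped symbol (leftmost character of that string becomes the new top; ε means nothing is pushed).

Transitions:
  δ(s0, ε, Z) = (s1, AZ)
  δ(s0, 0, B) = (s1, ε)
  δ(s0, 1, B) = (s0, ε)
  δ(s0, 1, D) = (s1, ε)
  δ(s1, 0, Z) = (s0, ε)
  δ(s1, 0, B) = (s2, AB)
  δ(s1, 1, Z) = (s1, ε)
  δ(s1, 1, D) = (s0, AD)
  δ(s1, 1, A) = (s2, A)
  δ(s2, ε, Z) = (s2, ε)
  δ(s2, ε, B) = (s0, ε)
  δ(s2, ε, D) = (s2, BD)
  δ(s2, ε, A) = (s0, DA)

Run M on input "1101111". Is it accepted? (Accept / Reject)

Reject

(s0, 1101111, Z) ⊢ (s1, 1101111, AZ) ⊢ (s2, 101111, AZ) ⊢ (s0, 101111, DAZ) ⊢ (s1, 01111, AZ)
No transition applies at (s1, 01111, AZ); input not fully consumed.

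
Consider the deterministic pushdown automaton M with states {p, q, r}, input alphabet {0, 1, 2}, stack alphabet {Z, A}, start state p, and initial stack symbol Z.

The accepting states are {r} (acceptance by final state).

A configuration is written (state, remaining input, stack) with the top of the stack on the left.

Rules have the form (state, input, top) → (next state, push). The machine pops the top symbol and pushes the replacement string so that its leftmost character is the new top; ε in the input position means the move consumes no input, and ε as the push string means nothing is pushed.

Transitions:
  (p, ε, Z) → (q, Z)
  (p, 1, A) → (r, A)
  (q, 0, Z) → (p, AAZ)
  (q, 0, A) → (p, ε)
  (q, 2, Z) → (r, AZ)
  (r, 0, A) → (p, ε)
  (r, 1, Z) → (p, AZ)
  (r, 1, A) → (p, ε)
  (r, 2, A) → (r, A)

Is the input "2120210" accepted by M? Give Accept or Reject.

(p, 2120210, Z)
  ε-move, top Z: go to q, push Z → (q, 2120210, Z)
  read 2, top Z: go to r, push AZ → (r, 120210, AZ)
  read 1, top A: go to p, push ε → (p, 20210, Z)
  ε-move, top Z: go to q, push Z → (q, 20210, Z)
  read 2, top Z: go to r, push AZ → (r, 0210, AZ)
  read 0, top A: go to p, push ε → (p, 210, Z)
  ε-move, top Z: go to q, push Z → (q, 210, Z)
  read 2, top Z: go to r, push AZ → (r, 10, AZ)
  read 1, top A: go to p, push ε → (p, 0, Z)
  ε-move, top Z: go to q, push Z → (q, 0, Z)
  read 0, top Z: go to p, push AAZ → (p, ε, AAZ)
All input consumed; state p ∉ F and no further ε-move applies.

Reject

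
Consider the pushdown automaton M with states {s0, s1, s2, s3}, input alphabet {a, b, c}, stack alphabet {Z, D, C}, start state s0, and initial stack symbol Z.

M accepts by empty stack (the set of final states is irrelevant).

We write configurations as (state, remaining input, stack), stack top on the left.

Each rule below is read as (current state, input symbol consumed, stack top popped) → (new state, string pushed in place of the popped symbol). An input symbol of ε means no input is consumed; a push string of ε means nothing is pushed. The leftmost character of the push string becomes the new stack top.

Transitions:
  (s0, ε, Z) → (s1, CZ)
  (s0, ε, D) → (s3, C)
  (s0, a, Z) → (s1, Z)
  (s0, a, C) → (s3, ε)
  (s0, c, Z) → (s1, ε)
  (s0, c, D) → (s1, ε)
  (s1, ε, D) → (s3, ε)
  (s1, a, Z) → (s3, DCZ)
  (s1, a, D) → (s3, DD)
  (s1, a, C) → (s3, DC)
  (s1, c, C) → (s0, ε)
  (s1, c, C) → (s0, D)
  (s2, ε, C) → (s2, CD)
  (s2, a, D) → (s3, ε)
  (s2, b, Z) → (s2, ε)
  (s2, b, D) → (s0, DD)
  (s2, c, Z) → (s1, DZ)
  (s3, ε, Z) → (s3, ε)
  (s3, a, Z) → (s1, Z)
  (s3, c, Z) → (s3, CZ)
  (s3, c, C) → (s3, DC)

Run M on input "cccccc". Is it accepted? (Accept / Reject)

One accepting computation: (s0, cccccc, Z) ⊢ (s1, cccccc, CZ) ⊢ (s0, ccccc, Z) ⊢ (s1, ccccc, CZ) ⊢ (s0, cccc, Z) ⊢ (s1, cccc, CZ) ⊢ (s0, ccc, Z) ⊢ (s1, ccc, CZ) ⊢ (s0, cc, Z) ⊢ (s1, cc, CZ) ⊢ (s0, c, Z) ⊢ (s1, ε, ε)
All input consumed and the stack is empty.

Accept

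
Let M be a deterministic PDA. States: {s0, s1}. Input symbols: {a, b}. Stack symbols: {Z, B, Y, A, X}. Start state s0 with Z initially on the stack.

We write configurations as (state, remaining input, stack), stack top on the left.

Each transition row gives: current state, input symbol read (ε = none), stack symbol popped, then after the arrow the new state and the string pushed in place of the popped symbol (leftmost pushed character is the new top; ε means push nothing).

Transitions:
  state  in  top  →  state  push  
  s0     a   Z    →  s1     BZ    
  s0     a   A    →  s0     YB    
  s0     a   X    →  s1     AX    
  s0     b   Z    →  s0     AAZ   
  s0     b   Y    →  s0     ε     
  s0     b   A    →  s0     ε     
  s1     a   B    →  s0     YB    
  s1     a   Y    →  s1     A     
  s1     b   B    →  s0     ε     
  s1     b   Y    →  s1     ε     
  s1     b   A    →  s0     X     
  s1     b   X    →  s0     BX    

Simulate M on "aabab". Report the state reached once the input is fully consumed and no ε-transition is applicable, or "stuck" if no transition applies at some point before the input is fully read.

(s0, aabab, Z) ⊢ (s1, abab, BZ) ⊢ (s0, bab, YBZ) ⊢ (s0, ab, BZ)
No transition for (s0, a, top B); M blocks with input ab remaining.

stuck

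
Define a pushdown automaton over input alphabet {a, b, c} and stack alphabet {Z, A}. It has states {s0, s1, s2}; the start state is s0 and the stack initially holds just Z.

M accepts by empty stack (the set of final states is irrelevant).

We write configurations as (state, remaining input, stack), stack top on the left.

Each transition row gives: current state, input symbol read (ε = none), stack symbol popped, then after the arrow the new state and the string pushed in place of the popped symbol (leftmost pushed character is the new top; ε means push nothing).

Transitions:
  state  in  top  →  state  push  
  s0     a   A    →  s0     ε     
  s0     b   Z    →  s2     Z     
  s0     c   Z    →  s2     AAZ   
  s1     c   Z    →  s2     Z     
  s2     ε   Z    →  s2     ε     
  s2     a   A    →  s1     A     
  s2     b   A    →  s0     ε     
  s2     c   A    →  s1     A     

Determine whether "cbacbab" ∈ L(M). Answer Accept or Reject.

One accepting computation: (s0, cbacbab, Z) ⊢ (s2, bacbab, AAZ) ⊢ (s0, acbab, AZ) ⊢ (s0, cbab, Z) ⊢ (s2, bab, AAZ) ⊢ (s0, ab, AZ) ⊢ (s0, b, Z) ⊢ (s2, ε, Z) ⊢ (s2, ε, ε)
All input consumed and the stack is empty.

Accept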